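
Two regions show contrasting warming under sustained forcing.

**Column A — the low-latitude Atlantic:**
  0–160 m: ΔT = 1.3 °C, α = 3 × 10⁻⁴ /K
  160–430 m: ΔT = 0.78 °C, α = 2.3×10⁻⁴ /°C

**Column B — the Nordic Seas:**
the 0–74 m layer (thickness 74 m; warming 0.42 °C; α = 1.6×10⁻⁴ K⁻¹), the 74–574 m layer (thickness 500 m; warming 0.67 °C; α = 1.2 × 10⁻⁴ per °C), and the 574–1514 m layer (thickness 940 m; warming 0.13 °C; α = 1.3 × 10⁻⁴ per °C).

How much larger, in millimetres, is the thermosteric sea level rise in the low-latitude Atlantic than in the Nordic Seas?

A 0–160 m: 3×10⁻⁴ × 1.3 × 160 = 0.06240 m
A 270 × 0.78 × 2.3×10⁻⁴ = 0.048438 m
A total: 0.110838 m
B 1.6×10⁻⁴ × 74 × 0.42 = 0.0049728 m
B 0.67 × 500 × 1.2×10⁻⁴ = 0.04020 m
B 0.13 × 1.3×10⁻⁴ × 940 = 0.015886 m
B total: 0.0610588 m
Difference: 0.110838 − 0.0610588 = 0.0497792 m

Δh_A − Δh_B ≈ 49.8 mm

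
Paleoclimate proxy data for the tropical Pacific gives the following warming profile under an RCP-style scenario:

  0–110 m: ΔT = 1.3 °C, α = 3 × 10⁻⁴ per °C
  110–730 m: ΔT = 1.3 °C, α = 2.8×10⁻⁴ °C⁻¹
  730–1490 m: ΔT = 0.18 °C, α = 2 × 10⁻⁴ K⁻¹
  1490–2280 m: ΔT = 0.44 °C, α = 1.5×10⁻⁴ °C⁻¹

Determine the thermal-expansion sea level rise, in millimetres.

110 × 1.3 × 3×10⁻⁴ = 0.04290 m
110–730 m: 1.3 × 2.8×10⁻⁴ × 620 = 0.22568 m
0.18 × 760 × 2×10⁻⁴ = 0.02736 m
0.44 × 790 × 1.5×10⁻⁴ = 0.05214 m
Δh = 0.04290 + 0.22568 + 0.02736 + 0.05214 = 0.34808 m

Δh = 348 mm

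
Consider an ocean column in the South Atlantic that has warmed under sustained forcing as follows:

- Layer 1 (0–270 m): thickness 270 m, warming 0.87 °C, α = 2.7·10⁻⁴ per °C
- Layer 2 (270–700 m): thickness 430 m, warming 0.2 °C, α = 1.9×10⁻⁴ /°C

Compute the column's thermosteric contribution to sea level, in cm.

0–270 m: 0.87 × 2.7×10⁻⁴ × 270 = 0.063423 m
270–700 m: 1.9×10⁻⁴ × 0.2 × 430 = 0.01634 m
Δh = 0.063423 + 0.01634 = 0.079763 m

7.98 cm of thermosteric rise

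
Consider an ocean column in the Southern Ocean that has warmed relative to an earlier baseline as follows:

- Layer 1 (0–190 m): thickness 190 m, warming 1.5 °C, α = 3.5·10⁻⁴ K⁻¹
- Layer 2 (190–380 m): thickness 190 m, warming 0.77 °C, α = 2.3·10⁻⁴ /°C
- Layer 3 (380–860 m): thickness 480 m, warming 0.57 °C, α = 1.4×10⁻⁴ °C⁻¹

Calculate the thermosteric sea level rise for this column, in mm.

Δh = 172 mm

0–190 m: 1.5 × 190 × 3.5×10⁻⁴ = 0.09975 m
0.77 × 2.3×10⁻⁴ × 190 = 0.033649 m
Layer 3: 0.57 × 480 × 1.4×10⁻⁴ = 0.038304 m
Δh = 0.09975 + 0.033649 + 0.038304 = 0.171703 m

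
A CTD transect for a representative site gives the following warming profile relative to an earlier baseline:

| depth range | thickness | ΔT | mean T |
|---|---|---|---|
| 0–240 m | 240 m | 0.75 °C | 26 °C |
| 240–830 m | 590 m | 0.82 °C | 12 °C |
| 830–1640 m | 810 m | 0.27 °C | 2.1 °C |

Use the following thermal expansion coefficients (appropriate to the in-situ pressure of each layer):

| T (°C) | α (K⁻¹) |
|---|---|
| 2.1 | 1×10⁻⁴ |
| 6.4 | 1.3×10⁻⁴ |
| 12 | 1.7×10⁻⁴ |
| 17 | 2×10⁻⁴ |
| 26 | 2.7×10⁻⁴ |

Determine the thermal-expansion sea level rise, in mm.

Layer 1 at 26 °C → α = 2.7×10⁻⁴ K⁻¹
Layer 2 at 12 °C → α = 1.7×10⁻⁴ K⁻¹
Layer 3 at 2.1 °C → α = 1×10⁻⁴ K⁻¹
Layer 1: 2.7×10⁻⁴ × 0.75 × 240 = 0.04860 m
240–830 m: 590 × 0.82 × 1.7×10⁻⁴ = 0.082246 m
810 × 1×10⁻⁴ × 0.27 = 0.02187 m
Δh = 0.04860 + 0.082246 + 0.02187 = 0.152716 m ≈ 153 mm

about 153 mm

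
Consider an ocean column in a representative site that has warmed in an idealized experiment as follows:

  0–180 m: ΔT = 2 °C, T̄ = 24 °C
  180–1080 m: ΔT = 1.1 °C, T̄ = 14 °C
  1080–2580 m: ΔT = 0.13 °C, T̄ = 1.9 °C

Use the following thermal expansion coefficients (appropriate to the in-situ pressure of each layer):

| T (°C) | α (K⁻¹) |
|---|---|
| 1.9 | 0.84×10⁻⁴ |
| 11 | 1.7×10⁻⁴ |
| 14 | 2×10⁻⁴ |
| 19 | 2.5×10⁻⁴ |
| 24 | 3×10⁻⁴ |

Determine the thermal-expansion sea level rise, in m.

Layer 1 at 24 °C → α = 3×10⁻⁴ K⁻¹
Layer 2 at 14 °C → α = 2×10⁻⁴ K⁻¹
Layer 3 at 1.9 °C → α = 0.84×10⁻⁴ K⁻¹
3×10⁻⁴ × 2 × 180 = 0.10800 m
2×10⁻⁴ × 900 × 1.1 = 0.19800 m
1080–2580 m: 0.13 × 0.84×10⁻⁴ × 1500 = 0.01638 m
Δh = 0.10800 + 0.19800 + 0.01638 = 0.32238 m ≈ 0.322 m

0.322 m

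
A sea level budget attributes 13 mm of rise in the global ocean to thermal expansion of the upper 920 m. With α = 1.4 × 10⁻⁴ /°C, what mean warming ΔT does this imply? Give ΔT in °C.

ΔT = Δh/(αH) = 0.013 / (1.4×10⁻⁴ × 920) ≈ 0.1009 °C

about 0.101 °C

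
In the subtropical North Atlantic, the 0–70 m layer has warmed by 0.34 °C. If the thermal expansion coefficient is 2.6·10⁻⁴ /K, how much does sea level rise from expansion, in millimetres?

Δh = αΔT·H = 2.6×10⁻⁴ × 0.34 × 70 = 0.006188 m

6.19 mm of thermosteric rise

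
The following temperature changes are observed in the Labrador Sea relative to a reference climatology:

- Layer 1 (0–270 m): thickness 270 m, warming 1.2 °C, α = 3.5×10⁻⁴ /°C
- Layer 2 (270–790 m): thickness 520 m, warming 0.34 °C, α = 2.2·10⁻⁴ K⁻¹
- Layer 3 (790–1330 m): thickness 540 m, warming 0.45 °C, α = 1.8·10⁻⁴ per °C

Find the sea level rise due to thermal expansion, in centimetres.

0–270 m: 1.2 × 270 × 3.5×10⁻⁴ = 0.11340 m
0.34 × 2.2×10⁻⁴ × 520 = 0.038896 m
Layer 3: 1.8×10⁻⁴ × 540 × 0.45 = 0.04374 m
Δh = 0.11340 + 0.038896 + 0.04374 = 0.196036 m ≈ 19.6 cm

19.6 cm of thermosteric rise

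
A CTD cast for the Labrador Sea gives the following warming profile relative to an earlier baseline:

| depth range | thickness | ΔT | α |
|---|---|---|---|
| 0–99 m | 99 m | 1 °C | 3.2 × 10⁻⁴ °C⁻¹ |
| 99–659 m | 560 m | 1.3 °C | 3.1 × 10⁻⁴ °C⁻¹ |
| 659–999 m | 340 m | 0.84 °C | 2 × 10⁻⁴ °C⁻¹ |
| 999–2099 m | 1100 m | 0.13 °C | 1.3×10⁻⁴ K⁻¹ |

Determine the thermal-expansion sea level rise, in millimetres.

333 mm of thermosteric rise

99 × 1 × 3.2×10⁻⁴ = 0.03168 m
99–659 m: 3.1×10⁻⁴ × 1.3 × 560 = 0.22568 m
340 × 2×10⁻⁴ × 0.84 = 0.05712 m
999–2099 m: 0.13 × 1.3×10⁻⁴ × 1100 = 0.01859 m
Δh = 0.03168 + 0.22568 + 0.05712 + 0.01859 = 0.33307 m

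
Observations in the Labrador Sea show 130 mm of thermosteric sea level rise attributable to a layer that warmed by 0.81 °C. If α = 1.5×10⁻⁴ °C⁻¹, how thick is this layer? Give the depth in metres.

H ≈ 1100 m

H = Δh/(αΔT) = 0.13 / (1.5×10⁻⁴ × 0.81) ≈ 1070 m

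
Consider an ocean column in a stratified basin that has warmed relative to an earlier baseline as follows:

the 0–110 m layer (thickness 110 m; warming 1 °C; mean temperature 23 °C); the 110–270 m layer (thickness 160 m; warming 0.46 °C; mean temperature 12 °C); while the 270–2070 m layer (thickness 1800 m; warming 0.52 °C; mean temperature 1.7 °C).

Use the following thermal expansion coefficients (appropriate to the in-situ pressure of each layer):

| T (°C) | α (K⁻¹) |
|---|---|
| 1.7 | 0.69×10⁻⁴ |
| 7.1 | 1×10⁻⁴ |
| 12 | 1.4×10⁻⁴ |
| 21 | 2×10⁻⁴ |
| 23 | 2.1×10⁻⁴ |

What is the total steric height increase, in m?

Δh ≈ 0.0980 m

Layer 1 at 23 °C → α = 2.1×10⁻⁴ K⁻¹
Layer 2 at 12 °C → α = 1.4×10⁻⁴ K⁻¹
Layer 3 at 1.7 °C → α = 0.69×10⁻⁴ K⁻¹
Layer 1: 1 × 110 × 2.1×10⁻⁴ = 0.02310 m
110–270 m: 1.4×10⁻⁴ × 0.46 × 160 = 0.010304 m
Layer 3: 0.52 × 0.69×10⁻⁴ × 1800 = 0.064584 m
Δh = 0.02310 + 0.010304 + 0.064584 = 0.097988 m ≈ 0.0980 m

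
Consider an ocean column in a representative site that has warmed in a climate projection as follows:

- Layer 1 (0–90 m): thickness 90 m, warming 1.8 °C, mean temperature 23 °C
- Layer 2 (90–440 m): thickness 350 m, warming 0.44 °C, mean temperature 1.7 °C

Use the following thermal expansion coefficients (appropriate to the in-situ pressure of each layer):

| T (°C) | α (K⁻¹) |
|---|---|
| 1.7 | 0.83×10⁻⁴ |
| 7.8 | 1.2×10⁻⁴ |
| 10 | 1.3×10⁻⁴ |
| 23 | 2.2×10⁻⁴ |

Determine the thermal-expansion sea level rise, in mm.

48.4 mm of thermosteric rise

Layer 1 at 23 °C → α = 2.2×10⁻⁴ K⁻¹
Layer 2 at 1.7 °C → α = 0.83×10⁻⁴ K⁻¹
0–90 m: 2.2×10⁻⁴ × 1.8 × 90 = 0.03564 m
Layer 2: 0.44 × 0.83×10⁻⁴ × 350 = 0.012782 m
Δh = 0.03564 + 0.012782 = 0.048422 m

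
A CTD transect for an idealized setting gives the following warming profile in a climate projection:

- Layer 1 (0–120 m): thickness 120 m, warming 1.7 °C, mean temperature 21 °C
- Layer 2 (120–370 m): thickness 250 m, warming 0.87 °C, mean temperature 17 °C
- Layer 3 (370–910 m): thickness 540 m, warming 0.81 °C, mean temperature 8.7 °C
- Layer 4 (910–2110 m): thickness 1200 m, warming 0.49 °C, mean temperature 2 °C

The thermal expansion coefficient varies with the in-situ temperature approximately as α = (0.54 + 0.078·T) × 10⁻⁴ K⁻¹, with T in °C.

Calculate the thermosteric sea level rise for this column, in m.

Δh = 0.179 m

Layer 1: α = (0.54 + 0.078×21)×10⁻⁴ = 2.178×10⁻⁴ K⁻¹
Layer 2: α = (0.54 + 0.078×17)×10⁻⁴ = 1.866×10⁻⁴ K⁻¹
Layer 3: α = (0.54 + 0.078×8.7)×10⁻⁴ = 1.2186×10⁻⁴ K⁻¹
Layer 4: α = (0.54 + 0.078×2)×10⁻⁴ = 0.696×10⁻⁴ K⁻¹
0–120 m: 2.178×10⁻⁴ × 120 × 1.7 = 0.0444312 m
0.87 × 250 × 1.866×10⁻⁴ = 0.0405855 m
Layer 3: 0.81 × 1.2186×10⁻⁴ × 540 = 0.053301564 m
Layer 4: 0.696×10⁻⁴ × 0.49 × 1200 = 0.0409248 m
Δh = 0.0444312 + 0.0405855 + 0.053301564 + 0.0409248 = 0.179243064 m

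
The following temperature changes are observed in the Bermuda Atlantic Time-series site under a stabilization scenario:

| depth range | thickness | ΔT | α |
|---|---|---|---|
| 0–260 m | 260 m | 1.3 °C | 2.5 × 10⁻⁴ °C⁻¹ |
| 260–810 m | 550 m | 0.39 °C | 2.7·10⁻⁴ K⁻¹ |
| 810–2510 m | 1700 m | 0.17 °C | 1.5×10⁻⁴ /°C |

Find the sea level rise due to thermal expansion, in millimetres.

Layer 1: 1.3 × 2.5×10⁻⁴ × 260 = 0.08450 m
Layer 2: 2.7×10⁻⁴ × 550 × 0.39 = 0.057915 m
0.17 × 1.5×10⁻⁴ × 1700 = 0.04335 m
Δh = 0.08450 + 0.057915 + 0.04335 = 0.185765 m ≈ 186 mm

Δh = 186 mm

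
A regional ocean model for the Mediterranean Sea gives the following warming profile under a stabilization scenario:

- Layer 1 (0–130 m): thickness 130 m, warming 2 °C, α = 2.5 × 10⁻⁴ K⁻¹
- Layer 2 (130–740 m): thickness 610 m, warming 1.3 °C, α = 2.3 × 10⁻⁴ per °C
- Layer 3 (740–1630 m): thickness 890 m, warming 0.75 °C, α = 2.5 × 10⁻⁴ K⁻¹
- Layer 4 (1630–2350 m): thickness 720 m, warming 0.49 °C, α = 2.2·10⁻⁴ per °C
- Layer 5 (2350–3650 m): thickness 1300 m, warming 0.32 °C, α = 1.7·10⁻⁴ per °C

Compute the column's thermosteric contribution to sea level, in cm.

56.3 cm of thermosteric rise

0–130 m: 2.5×10⁻⁴ × 2 × 130 = 0.06500 m
610 × 2.3×10⁻⁴ × 1.3 = 0.18239 m
2.5×10⁻⁴ × 0.75 × 890 = 0.166875 m
Layer 4: 2.2×10⁻⁴ × 720 × 0.49 = 0.077616 m
Layer 5: 1300 × 0.32 × 1.7×10⁻⁴ = 0.07072 m
Δh = 0.06500 + 0.18239 + 0.166875 + 0.077616 + 0.07072 = 0.562601 m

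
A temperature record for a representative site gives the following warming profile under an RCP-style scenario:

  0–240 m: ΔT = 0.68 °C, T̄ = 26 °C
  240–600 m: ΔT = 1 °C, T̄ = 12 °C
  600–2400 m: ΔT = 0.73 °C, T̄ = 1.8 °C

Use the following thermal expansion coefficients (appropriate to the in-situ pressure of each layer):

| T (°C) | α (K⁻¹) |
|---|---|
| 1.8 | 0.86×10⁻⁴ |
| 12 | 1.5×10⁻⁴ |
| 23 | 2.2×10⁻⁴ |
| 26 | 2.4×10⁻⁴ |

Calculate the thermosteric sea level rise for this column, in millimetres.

Layer 1 at 26 °C → α = 2.4×10⁻⁴ K⁻¹
Layer 2 at 12 °C → α = 1.5×10⁻⁴ K⁻¹
Layer 3 at 1.8 °C → α = 0.86×10⁻⁴ K⁻¹
Layer 1: 240 × 0.68 × 2.4×10⁻⁴ = 0.039168 m
240–600 m: 360 × 1.5×10⁻⁴ × 1 = 0.05400 m
Layer 3: 0.73 × 1800 × 0.86×10⁻⁴ = 0.113004 m
Δh = 0.039168 + 0.05400 + 0.113004 = 0.206172 m ≈ 210 mm

Δh = 210 mm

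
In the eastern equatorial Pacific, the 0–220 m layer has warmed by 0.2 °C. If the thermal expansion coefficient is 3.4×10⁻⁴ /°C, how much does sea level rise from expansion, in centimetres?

Δh = αΔT·H = 3.4×10⁻⁴ × 0.2 × 220 = 0.01496 m

1.50 cm of thermosteric rise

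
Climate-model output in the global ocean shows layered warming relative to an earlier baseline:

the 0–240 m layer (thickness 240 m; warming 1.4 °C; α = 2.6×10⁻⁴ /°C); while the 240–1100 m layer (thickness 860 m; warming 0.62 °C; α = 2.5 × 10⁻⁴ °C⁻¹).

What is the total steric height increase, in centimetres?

240 × 2.6×10⁻⁴ × 1.4 = 0.08736 m
0.62 × 2.5×10⁻⁴ × 860 = 0.13330 m
Δh = 0.08736 + 0.13330 = 0.22066 m ≈ 22 cm

Δh = 22 cm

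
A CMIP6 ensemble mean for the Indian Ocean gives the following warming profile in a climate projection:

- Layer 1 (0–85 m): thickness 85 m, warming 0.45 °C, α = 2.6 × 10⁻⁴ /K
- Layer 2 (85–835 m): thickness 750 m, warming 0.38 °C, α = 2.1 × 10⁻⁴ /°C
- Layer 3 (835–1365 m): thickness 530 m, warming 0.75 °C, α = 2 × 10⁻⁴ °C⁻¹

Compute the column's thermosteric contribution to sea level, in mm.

149 mm of thermosteric rise

85 × 0.45 × 2.6×10⁻⁴ = 0.009945 m
0.38 × 2.1×10⁻⁴ × 750 = 0.05985 m
Layer 3: 0.75 × 530 × 2×10⁻⁴ = 0.07950 m
Δh = 0.009945 + 0.05985 + 0.07950 = 0.149295 m ≈ 149 mm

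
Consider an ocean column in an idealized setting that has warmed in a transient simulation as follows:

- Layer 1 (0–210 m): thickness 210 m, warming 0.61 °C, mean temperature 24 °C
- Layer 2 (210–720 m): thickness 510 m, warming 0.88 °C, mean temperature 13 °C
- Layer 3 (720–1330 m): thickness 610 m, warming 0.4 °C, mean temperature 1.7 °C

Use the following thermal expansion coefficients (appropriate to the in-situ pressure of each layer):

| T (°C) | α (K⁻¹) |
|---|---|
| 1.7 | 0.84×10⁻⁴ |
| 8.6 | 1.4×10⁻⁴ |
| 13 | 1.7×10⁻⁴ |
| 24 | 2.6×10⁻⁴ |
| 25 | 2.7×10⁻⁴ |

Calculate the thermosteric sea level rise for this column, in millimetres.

about 130 mm

Layer 1 at 24 °C → α = 2.6×10⁻⁴ K⁻¹
Layer 2 at 13 °C → α = 1.7×10⁻⁴ K⁻¹
Layer 3 at 1.7 °C → α = 0.84×10⁻⁴ K⁻¹
0–210 m: 2.6×10⁻⁴ × 210 × 0.61 = 0.033306 m
210–720 m: 1.7×10⁻⁴ × 0.88 × 510 = 0.076296 m
Layer 3: 610 × 0.84×10⁻⁴ × 0.4 = 0.020496 m
Δh = 0.033306 + 0.076296 + 0.020496 = 0.130098 m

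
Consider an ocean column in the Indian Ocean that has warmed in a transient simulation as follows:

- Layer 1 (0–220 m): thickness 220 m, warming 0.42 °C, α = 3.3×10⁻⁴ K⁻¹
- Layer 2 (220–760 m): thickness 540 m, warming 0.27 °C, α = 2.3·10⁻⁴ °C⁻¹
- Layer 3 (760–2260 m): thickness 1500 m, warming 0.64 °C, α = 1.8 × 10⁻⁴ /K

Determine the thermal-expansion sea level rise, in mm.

237 mm

0.42 × 220 × 3.3×10⁻⁴ = 0.030492 m
Layer 2: 0.27 × 540 × 2.3×10⁻⁴ = 0.033534 m
760–2260 m: 1.8×10⁻⁴ × 0.64 × 1500 = 0.17280 m
Δh = 0.030492 + 0.033534 + 0.17280 = 0.236826 m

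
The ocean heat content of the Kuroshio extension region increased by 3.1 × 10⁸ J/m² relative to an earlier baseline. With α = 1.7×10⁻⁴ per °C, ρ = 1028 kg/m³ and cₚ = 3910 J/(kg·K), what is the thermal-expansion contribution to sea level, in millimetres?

Δh = αQ/(ρcₚ) = 1.7×10⁻⁴ × 3.1×10⁸ / (1028 × 3910) ≈ 0.013111 m

about 13.1 mm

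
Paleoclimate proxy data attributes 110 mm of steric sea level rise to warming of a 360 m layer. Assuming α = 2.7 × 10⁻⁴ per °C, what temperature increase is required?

ΔT = Δh/(αH) = 0.11 / (2.7×10⁻⁴ × 360) ≈ 1.132 °C

1.1 °C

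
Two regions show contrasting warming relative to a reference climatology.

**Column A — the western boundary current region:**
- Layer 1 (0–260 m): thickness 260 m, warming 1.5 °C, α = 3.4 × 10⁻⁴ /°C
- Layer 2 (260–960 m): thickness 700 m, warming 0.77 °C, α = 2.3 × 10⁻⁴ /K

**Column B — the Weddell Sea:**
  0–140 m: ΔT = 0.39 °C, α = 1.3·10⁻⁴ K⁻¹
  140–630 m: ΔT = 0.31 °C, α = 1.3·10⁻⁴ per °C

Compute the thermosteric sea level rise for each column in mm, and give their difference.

A Layer 1: 1.5 × 3.4×10⁻⁴ × 260 = 0.13260 m
A Layer 2: 2.3×10⁻⁴ × 0.77 × 700 = 0.12397 m
A total: 0.25657 m
B Layer 1: 1.3×10⁻⁴ × 140 × 0.39 = 0.007098 m
B 140–630 m: 490 × 1.3×10⁻⁴ × 0.31 = 0.019747 m
B total: 0.026845 m
Difference: 0.25657 − 0.026845 = 0.229725 m

Δh_A ≈ 257 mm, Δh_B ≈ 26.8 mm; difference ≈ 230 mm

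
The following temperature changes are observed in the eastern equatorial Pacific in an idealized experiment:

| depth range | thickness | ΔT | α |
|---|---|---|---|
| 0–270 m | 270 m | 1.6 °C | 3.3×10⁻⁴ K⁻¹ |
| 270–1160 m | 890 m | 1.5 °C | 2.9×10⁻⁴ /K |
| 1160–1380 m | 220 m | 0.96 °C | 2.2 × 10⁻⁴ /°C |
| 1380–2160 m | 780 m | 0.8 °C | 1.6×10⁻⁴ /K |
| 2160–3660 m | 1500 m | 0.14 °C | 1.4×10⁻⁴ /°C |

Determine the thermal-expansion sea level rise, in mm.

Layer 1: 270 × 3.3×10⁻⁴ × 1.6 = 0.14256 m
Layer 2: 890 × 1.5 × 2.9×10⁻⁴ = 0.38715 m
1160–1380 m: 0.96 × 2.2×10⁻⁴ × 220 = 0.046464 m
Layer 4: 0.8 × 1.6×10⁻⁴ × 780 = 0.09984 m
2160–3660 m: 0.14 × 1.4×10⁻⁴ × 1500 = 0.02940 m
Δh = 0.14256 + 0.38715 + 0.046464 + 0.09984 + 0.02940 = 0.705414 m

about 705 mm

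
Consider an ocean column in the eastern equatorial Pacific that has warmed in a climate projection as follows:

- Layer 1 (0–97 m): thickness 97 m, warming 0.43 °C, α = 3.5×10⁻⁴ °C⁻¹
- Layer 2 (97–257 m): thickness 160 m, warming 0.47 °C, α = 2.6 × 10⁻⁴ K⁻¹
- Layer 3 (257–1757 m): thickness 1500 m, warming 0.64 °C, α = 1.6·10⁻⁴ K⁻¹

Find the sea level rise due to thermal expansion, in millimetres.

190 mm of thermosteric rise

0–97 m: 97 × 3.5×10⁻⁴ × 0.43 = 0.0145985 m
160 × 0.47 × 2.6×10⁻⁴ = 0.019552 m
0.64 × 1500 × 1.6×10⁻⁴ = 0.15360 m
Δh = 0.0145985 + 0.019552 + 0.15360 = 0.1877505 m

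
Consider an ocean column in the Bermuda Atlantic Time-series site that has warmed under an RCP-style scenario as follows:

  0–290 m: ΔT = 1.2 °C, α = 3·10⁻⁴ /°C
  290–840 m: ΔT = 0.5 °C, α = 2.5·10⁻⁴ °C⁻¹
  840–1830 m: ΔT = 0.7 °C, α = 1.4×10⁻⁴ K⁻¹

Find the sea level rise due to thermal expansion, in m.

Δh ≈ 0.27 m

290 × 3×10⁻⁴ × 1.2 = 0.10440 m
290–840 m: 550 × 0.5 × 2.5×10⁻⁴ = 0.06875 m
840–1830 m: 990 × 1.4×10⁻⁴ × 0.7 = 0.09702 m
Δh = 0.10440 + 0.06875 + 0.09702 = 0.27017 m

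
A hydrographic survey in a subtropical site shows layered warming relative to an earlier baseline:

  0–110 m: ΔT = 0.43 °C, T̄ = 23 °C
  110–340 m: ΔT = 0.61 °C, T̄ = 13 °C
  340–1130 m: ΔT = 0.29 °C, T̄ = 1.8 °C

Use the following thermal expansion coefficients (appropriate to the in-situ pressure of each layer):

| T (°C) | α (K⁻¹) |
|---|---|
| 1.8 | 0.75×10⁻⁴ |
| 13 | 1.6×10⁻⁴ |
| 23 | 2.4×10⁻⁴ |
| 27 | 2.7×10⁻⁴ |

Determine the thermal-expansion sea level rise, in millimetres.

about 51 mm

Layer 1 at 23 °C → α = 2.4×10⁻⁴ K⁻¹
Layer 2 at 13 °C → α = 1.6×10⁻⁴ K⁻¹
Layer 3 at 1.8 °C → α = 0.75×10⁻⁴ K⁻¹
2.4×10⁻⁴ × 110 × 0.43 = 0.011352 m
Layer 2: 230 × 1.6×10⁻⁴ × 0.61 = 0.022448 m
340–1130 m: 790 × 0.75×10⁻⁴ × 0.29 = 0.0171825 m
Δh = 0.011352 + 0.022448 + 0.0171825 = 0.0509825 m ≈ 51 mm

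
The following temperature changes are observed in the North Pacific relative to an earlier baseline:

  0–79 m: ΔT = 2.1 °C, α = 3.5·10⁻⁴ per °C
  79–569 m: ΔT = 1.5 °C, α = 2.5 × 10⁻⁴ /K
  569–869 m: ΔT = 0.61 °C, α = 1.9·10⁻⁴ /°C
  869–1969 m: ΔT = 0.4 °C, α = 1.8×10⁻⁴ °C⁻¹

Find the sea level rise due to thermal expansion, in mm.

Δh ≈ 360 mm

3.5×10⁻⁴ × 2.1 × 79 = 0.058065 m
Layer 2: 1.5 × 2.5×10⁻⁴ × 490 = 0.18375 m
300 × 0.61 × 1.9×10⁻⁴ = 0.03477 m
0.4 × 1100 × 1.8×10⁻⁴ = 0.07920 m
Δh = 0.058065 + 0.18375 + 0.03477 + 0.07920 = 0.355785 m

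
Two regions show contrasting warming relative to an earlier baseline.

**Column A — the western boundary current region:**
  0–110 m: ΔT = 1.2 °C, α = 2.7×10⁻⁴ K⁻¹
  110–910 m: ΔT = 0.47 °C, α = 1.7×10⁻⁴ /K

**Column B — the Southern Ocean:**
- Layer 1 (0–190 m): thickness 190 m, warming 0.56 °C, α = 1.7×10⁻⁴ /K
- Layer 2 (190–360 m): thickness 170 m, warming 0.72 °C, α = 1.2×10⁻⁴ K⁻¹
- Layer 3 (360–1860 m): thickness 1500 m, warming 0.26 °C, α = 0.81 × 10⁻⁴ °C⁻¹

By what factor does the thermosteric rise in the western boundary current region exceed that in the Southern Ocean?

a factor of 1.55

A 110 × 2.7×10⁻⁴ × 1.2 = 0.03564 m
A Layer 2: 1.7×10⁻⁴ × 0.47 × 800 = 0.06392 m
A total: 0.09956 m
B 190 × 0.56 × 1.7×10⁻⁴ = 0.018088 m
B 0.72 × 170 × 1.2×10⁻⁴ = 0.014688 m
B Layer 3: 0.81×10⁻⁴ × 1500 × 0.26 = 0.03159 m
B total: 0.064366 m
Ratio: 0.09956 / 0.064366 ≈ 1.547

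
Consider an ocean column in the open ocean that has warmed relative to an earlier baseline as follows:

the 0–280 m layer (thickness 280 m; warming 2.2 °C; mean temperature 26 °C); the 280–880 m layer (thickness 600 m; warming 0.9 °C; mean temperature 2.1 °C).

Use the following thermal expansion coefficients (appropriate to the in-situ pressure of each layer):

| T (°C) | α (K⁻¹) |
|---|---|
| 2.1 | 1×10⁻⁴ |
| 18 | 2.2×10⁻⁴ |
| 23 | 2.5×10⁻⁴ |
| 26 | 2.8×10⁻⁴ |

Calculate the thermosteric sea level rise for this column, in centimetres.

23 cm

Layer 1 at 26 °C → α = 2.8×10⁻⁴ K⁻¹
Layer 2 at 2.1 °C → α = 1×10⁻⁴ K⁻¹
0–280 m: 2.8×10⁻⁴ × 2.2 × 280 = 0.17248 m
Layer 2: 0.9 × 1×10⁻⁴ × 600 = 0.05400 m
Δh = 0.17248 + 0.05400 = 0.22648 m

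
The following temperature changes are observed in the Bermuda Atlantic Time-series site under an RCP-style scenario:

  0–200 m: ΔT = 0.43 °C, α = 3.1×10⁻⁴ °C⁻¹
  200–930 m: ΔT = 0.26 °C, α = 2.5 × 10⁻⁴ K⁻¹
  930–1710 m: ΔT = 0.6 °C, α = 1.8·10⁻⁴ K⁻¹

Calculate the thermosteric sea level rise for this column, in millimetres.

200 × 3.1×10⁻⁴ × 0.43 = 0.02666 m
2.5×10⁻⁴ × 730 × 0.26 = 0.04745 m
930–1710 m: 780 × 1.8×10⁻⁴ × 0.6 = 0.08424 m
Δh = 0.02666 + 0.04745 + 0.08424 = 0.15835 m

158 mm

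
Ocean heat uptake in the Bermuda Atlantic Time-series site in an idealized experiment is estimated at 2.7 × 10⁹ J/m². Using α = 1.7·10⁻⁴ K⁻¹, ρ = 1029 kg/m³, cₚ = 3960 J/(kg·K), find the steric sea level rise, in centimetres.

Δh = αQ/(ρcₚ) = 1.7×10⁻⁴ × 2.7×10⁹ / (1029 × 3960) ≈ 0.11264 m

Δh = 11.3 cm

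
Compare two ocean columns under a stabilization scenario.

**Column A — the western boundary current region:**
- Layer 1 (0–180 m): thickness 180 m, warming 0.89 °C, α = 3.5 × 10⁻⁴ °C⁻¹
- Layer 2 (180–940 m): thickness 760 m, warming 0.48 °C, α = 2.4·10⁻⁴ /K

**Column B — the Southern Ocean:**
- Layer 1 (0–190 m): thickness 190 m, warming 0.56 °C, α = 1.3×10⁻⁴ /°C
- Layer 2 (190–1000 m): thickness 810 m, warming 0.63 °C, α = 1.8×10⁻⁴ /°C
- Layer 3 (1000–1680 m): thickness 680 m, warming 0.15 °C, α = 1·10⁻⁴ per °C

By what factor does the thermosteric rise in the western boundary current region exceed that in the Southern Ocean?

A 0–180 m: 3.5×10⁻⁴ × 0.89 × 180 = 0.05607 m
A 0.48 × 2.4×10⁻⁴ × 760 = 0.087552 m
A total: 0.143622 m
B 0–190 m: 190 × 1.3×10⁻⁴ × 0.56 = 0.013832 m
B 0.63 × 810 × 1.8×10⁻⁴ = 0.091854 m
B 680 × 0.15 × 1×10⁻⁴ = 0.01020 m
B total: 0.115886 m
Ratio: 0.143622 / 0.115886 ≈ 1.239

≈ 1.24×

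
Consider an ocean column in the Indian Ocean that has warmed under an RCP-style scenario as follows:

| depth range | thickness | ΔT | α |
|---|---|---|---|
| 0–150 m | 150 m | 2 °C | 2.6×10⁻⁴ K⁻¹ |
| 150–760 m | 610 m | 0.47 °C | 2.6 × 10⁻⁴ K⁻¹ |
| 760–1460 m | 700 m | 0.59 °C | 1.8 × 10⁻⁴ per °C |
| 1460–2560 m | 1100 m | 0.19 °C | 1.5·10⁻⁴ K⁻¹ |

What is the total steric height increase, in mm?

Layer 1: 2 × 150 × 2.6×10⁻⁴ = 0.07800 m
150–760 m: 2.6×10⁻⁴ × 610 × 0.47 = 0.074542 m
760–1460 m: 0.59 × 700 × 1.8×10⁻⁴ = 0.07434 m
Layer 4: 0.19 × 1.5×10⁻⁴ × 1100 = 0.03135 m
Δh = 0.07800 + 0.074542 + 0.07434 + 0.03135 = 0.258232 m ≈ 258 mm

258 mm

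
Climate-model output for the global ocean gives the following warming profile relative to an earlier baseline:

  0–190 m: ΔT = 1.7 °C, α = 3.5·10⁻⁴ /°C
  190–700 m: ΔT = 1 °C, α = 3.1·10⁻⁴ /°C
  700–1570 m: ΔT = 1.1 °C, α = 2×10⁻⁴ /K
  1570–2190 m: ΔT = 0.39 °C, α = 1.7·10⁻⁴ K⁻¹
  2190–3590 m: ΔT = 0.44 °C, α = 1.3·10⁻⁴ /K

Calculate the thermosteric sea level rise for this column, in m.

Layer 1: 3.5×10⁻⁴ × 1.7 × 190 = 0.11305 m
Layer 2: 3.1×10⁻⁴ × 510 × 1 = 0.15810 m
2×10⁻⁴ × 870 × 1.1 = 0.19140 m
1.7×10⁻⁴ × 620 × 0.39 = 0.041106 m
Layer 5: 1400 × 0.44 × 1.3×10⁻⁴ = 0.08008 m
Δh = 0.11305 + 0.15810 + 0.19140 + 0.041106 + 0.08008 = 0.583736 m

0.58 m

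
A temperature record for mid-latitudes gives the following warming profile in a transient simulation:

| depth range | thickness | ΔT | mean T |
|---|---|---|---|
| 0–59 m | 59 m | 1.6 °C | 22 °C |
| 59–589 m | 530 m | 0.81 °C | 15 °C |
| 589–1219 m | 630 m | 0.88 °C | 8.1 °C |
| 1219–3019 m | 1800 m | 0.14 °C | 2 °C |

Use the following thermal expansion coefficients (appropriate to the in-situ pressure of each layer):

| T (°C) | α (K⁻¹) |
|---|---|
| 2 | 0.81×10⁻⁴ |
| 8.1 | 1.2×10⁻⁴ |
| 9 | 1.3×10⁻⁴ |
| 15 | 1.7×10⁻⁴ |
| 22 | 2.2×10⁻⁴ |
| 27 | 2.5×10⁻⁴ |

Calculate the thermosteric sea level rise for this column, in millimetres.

Layer 1 at 22 °C → α = 2.2×10⁻⁴ K⁻¹
Layer 2 at 15 °C → α = 1.7×10⁻⁴ K⁻¹
Layer 3 at 8.1 °C → α = 1.2×10⁻⁴ K⁻¹
Layer 4 at 2 °C → α = 0.81×10⁻⁴ K⁻¹
0–59 m: 2.2×10⁻⁴ × 1.6 × 59 = 0.020768 m
Layer 2: 1.7×10⁻⁴ × 530 × 0.81 = 0.072981 m
630 × 0.88 × 1.2×10⁻⁴ = 0.066528 m
1219–3019 m: 0.81×10⁻⁴ × 1800 × 0.14 = 0.020412 m
Δh = 0.020768 + 0.072981 + 0.066528 + 0.020412 = 0.180689 m

Δh ≈ 180 mm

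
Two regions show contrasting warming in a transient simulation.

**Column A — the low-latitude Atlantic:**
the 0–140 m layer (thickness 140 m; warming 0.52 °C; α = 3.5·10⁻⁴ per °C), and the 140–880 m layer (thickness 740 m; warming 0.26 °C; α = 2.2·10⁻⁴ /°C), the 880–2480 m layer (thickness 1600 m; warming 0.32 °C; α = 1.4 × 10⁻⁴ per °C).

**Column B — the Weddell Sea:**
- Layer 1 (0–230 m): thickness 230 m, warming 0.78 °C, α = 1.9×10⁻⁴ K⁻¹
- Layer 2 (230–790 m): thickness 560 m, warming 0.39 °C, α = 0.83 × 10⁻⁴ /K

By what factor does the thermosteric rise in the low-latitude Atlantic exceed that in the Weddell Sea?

A 0.52 × 3.5×10⁻⁴ × 140 = 0.02548 m
A 140–880 m: 740 × 2.2×10⁻⁴ × 0.26 = 0.042328 m
A Layer 3: 1600 × 1.4×10⁻⁴ × 0.32 = 0.07168 m
A total: 0.139488 m
B Layer 1: 230 × 0.78 × 1.9×10⁻⁴ = 0.034086 m
B 230–790 m: 0.39 × 0.83×10⁻⁴ × 560 = 0.0181272 m
B total: 0.0522132 m
Ratio: 0.139488 / 0.0522132 ≈ 2.672

≈ 2.67×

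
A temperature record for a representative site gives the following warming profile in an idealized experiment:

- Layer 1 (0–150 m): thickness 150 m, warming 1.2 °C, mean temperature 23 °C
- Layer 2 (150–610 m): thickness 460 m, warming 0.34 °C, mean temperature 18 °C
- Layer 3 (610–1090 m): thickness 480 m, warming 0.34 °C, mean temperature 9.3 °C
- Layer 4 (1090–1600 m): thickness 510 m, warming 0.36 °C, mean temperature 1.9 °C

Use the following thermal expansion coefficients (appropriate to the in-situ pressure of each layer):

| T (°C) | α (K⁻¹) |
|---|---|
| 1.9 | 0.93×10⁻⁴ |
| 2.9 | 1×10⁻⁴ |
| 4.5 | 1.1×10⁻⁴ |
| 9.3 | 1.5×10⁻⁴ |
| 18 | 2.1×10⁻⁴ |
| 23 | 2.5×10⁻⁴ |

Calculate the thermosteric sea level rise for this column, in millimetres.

Δh ≈ 119 mm

Layer 1 at 23 °C → α = 2.5×10⁻⁴ K⁻¹
Layer 2 at 18 °C → α = 2.1×10⁻⁴ K⁻¹
Layer 3 at 9.3 °C → α = 1.5×10⁻⁴ K⁻¹
Layer 4 at 1.9 °C → α = 0.93×10⁻⁴ K⁻¹
0–150 m: 150 × 2.5×10⁻⁴ × 1.2 = 0.04500 m
150–610 m: 2.1×10⁻⁴ × 460 × 0.34 = 0.032844 m
Layer 3: 480 × 0.34 × 1.5×10⁻⁴ = 0.02448 m
1090–1600 m: 0.93×10⁻⁴ × 510 × 0.36 = 0.0170748 m
Δh = 0.04500 + 0.032844 + 0.02448 + 0.0170748 = 0.1193988 m ≈ 119 mm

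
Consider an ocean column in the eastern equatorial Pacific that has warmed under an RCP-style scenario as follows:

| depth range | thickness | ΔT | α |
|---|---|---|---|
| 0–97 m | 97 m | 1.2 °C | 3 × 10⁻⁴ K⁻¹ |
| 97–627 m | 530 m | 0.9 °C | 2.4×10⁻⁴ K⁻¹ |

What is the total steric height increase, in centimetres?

1.2 × 3×10⁻⁴ × 97 = 0.03492 m
97–627 m: 0.9 × 2.4×10⁻⁴ × 530 = 0.11448 m
Δh = 0.03492 + 0.11448 = 0.14940 m ≈ 14.9 cm

Δh ≈ 14.9 cm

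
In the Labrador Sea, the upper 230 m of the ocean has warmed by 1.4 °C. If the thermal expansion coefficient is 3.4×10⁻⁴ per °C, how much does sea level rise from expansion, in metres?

0.109 m of thermosteric rise

Δh = αΔT·H = 3.4×10⁻⁴ × 1.4 × 230 = 0.10948 m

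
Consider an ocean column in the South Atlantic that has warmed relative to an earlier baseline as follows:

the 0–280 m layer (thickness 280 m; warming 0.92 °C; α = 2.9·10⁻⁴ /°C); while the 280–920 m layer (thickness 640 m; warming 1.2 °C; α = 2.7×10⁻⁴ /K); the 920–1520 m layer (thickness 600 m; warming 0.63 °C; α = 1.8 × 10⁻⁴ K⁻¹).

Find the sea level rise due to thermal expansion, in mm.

Δh = 350 mm

0.92 × 280 × 2.9×10⁻⁴ = 0.074704 m
280–920 m: 640 × 1.2 × 2.7×10⁻⁴ = 0.20736 m
920–1520 m: 0.63 × 600 × 1.8×10⁻⁴ = 0.06804 m
Δh = 0.074704 + 0.20736 + 0.06804 = 0.350104 m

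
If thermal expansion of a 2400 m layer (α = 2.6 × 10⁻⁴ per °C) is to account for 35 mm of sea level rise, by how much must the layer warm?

ΔT = Δh/(αH) = 0.035 / (2.6×10⁻⁴ × 2400) ≈ 0.05609 K

ΔT ≈ 0.0561 K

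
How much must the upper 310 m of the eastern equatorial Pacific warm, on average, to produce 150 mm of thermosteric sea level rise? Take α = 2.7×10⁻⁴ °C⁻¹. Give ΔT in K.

ΔT ≈ 1.79 K

ΔT = Δh/(αH) = 0.15 / (2.7×10⁻⁴ × 310) ≈ 1.792 K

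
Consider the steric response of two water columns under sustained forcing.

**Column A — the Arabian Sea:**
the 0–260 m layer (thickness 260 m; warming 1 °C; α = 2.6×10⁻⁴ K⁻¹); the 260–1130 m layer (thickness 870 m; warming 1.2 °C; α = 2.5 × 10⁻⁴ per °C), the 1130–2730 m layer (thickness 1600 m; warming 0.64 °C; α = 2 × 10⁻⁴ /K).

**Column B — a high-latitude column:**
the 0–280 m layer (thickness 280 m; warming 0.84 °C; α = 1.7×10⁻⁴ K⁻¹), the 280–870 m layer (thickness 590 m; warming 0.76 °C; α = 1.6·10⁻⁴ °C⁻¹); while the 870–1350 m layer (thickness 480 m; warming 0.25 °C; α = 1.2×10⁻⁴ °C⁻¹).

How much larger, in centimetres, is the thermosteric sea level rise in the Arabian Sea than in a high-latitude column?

A 0–260 m: 2.6×10⁻⁴ × 1 × 260 = 0.06760 m
A 260–1130 m: 1.2 × 870 × 2.5×10⁻⁴ = 0.26100 m
A 2×10⁻⁴ × 1600 × 0.64 = 0.20480 m
A total: 0.53340 m
B 0.84 × 1.7×10⁻⁴ × 280 = 0.039984 m
B 0.76 × 590 × 1.6×10⁻⁴ = 0.071744 m
B Layer 3: 0.25 × 1.2×10⁻⁴ × 480 = 0.01440 m
B total: 0.126128 m
Difference: 0.53340 − 0.126128 = 0.407272 m

41 cm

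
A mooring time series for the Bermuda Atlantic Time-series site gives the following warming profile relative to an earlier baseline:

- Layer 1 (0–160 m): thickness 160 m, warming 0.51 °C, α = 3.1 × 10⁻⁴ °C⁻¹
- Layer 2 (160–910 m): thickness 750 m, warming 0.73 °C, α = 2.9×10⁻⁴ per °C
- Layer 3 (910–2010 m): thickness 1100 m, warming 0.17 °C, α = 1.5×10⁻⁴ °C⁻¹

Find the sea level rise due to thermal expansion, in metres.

0.212 m

3.1×10⁻⁴ × 0.51 × 160 = 0.025296 m
160–910 m: 2.9×10⁻⁴ × 750 × 0.73 = 0.158775 m
1100 × 1.5×10⁻⁴ × 0.17 = 0.02805 m
Δh = 0.025296 + 0.158775 + 0.02805 = 0.212121 m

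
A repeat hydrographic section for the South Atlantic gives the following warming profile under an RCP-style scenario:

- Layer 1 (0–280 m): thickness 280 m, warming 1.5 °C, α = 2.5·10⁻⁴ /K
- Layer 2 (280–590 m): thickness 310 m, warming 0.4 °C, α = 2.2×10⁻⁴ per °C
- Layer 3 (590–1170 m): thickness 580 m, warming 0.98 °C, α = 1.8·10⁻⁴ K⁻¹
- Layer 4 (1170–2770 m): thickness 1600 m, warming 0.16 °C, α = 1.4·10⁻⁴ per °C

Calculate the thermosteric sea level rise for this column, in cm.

Δh = 27.0 cm

1.5 × 2.5×10⁻⁴ × 280 = 0.10500 m
280–590 m: 310 × 0.4 × 2.2×10⁻⁴ = 0.02728 m
590–1170 m: 580 × 1.8×10⁻⁴ × 0.98 = 0.102312 m
Layer 4: 0.16 × 1600 × 1.4×10⁻⁴ = 0.03584 m
Δh = 0.10500 + 0.02728 + 0.102312 + 0.03584 = 0.270432 m ≈ 27.0 cm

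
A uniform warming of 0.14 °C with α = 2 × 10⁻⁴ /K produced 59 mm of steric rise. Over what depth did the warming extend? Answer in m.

about 2110 m

H = Δh/(αΔT) = 0.059 / (2×10⁻⁴ × 0.14) ≈ 2107 m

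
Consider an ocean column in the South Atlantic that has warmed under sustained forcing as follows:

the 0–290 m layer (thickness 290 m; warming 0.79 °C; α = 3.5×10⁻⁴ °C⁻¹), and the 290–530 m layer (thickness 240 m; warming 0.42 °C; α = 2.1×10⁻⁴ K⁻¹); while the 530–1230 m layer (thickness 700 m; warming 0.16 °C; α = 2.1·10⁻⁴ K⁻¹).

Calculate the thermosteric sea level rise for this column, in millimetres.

120 mm of thermosteric rise

Layer 1: 3.5×10⁻⁴ × 290 × 0.79 = 0.080185 m
2.1×10⁻⁴ × 0.42 × 240 = 0.021168 m
Layer 3: 700 × 2.1×10⁻⁴ × 0.16 = 0.02352 m
Δh = 0.080185 + 0.021168 + 0.02352 = 0.124873 m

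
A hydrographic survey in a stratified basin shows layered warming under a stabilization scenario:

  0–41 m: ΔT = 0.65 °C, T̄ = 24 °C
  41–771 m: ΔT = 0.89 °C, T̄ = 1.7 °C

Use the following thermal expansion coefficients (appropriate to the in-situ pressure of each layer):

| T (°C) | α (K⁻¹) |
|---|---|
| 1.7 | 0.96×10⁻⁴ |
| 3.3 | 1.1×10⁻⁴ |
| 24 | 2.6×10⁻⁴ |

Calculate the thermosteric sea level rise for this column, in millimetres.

about 69.3 mm

Layer 1 at 24 °C → α = 2.6×10⁻⁴ K⁻¹
Layer 2 at 1.7 °C → α = 0.96×10⁻⁴ K⁻¹
0–41 m: 2.6×10⁻⁴ × 0.65 × 41 = 0.006929 m
Layer 2: 0.89 × 730 × 0.96×10⁻⁴ = 0.0623712 m
Δh = 0.006929 + 0.0623712 = 0.0693002 m ≈ 69.3 mm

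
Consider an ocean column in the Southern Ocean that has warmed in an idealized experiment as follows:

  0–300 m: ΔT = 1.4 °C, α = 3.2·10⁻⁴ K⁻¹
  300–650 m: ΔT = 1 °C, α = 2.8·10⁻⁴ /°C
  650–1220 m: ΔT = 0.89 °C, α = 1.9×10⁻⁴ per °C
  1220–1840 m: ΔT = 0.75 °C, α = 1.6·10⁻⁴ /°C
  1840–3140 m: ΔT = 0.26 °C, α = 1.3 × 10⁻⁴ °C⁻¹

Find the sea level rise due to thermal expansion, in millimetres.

Layer 1: 3.2×10⁻⁴ × 300 × 1.4 = 0.13440 m
2.8×10⁻⁴ × 1 × 350 = 0.09800 m
650–1220 m: 1.9×10⁻⁴ × 0.89 × 570 = 0.096387 m
0.75 × 1.6×10⁻⁴ × 620 = 0.07440 m
1300 × 1.3×10⁻⁴ × 0.26 = 0.04394 m
Δh = 0.13440 + 0.09800 + 0.096387 + 0.07440 + 0.04394 = 0.447127 m ≈ 450 mm

450 mm of thermosteric rise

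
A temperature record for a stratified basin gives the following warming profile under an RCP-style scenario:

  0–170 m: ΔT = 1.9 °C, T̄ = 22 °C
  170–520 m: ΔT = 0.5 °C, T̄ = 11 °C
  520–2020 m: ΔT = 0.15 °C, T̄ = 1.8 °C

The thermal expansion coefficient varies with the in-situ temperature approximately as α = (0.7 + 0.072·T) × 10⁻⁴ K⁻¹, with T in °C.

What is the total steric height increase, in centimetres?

Layer 1: α = (0.7 + 0.072×22)×10⁻⁴ = 2.284×10⁻⁴ K⁻¹
Layer 2: α = (0.7 + 0.072×11)×10⁻⁴ = 1.492×10⁻⁴ K⁻¹
Layer 3: α = (0.7 + 0.072×1.8)×10⁻⁴ = 0.8296×10⁻⁴ K⁻¹
0–170 m: 2.284×10⁻⁴ × 1.9 × 170 = 0.0737732 m
Layer 2: 0.5 × 350 × 1.492×10⁻⁴ = 0.02611 m
1500 × 0.8296×10⁻⁴ × 0.15 = 0.018666 m
Δh = 0.0737732 + 0.02611 + 0.018666 = 0.1185492 m

12 cm of thermosteric rise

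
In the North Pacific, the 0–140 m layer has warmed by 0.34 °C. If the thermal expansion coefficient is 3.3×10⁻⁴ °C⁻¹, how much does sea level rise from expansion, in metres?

Δh ≈ 0.016 m

Δh = αΔT·H = 3.3×10⁻⁴ × 0.34 × 140 = 0.015708 m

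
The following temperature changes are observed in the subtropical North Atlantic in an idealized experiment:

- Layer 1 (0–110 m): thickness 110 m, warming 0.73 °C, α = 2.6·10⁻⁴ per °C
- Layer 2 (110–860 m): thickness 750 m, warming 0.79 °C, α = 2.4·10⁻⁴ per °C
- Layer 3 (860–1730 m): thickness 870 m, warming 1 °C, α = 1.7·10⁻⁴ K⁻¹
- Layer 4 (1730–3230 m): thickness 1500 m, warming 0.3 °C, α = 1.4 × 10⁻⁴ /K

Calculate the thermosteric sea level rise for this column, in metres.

Layer 1: 2.6×10⁻⁴ × 0.73 × 110 = 0.020878 m
110–860 m: 750 × 0.79 × 2.4×10⁻⁴ = 0.14220 m
1.7×10⁻⁴ × 1 × 870 = 0.14790 m
1730–3230 m: 1.4×10⁻⁴ × 0.3 × 1500 = 0.06300 m
Δh = 0.020878 + 0.14220 + 0.14790 + 0.06300 = 0.373978 m ≈ 0.374 m

0.374 m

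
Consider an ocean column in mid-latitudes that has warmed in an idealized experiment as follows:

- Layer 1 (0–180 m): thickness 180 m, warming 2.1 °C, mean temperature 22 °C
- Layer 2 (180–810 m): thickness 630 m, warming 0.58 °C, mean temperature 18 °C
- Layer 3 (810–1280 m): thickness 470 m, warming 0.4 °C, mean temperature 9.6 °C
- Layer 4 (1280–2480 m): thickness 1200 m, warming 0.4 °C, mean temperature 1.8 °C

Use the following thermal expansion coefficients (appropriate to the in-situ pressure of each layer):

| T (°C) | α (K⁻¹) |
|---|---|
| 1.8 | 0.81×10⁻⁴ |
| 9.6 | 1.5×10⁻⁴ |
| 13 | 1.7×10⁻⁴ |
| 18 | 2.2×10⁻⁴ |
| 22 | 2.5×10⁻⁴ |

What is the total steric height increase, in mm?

242 mm of thermosteric rise

Layer 1 at 22 °C → α = 2.5×10⁻⁴ K⁻¹
Layer 2 at 18 °C → α = 2.2×10⁻⁴ K⁻¹
Layer 3 at 9.6 °C → α = 1.5×10⁻⁴ K⁻¹
Layer 4 at 1.8 °C → α = 0.81×10⁻⁴ K⁻¹
Layer 1: 2.5×10⁻⁴ × 2.1 × 180 = 0.09450 m
630 × 0.58 × 2.2×10⁻⁴ = 0.080388 m
Layer 3: 0.4 × 1.5×10⁻⁴ × 470 = 0.02820 m
Layer 4: 0.4 × 1200 × 0.81×10⁻⁴ = 0.03888 m
Δh = 0.09450 + 0.080388 + 0.02820 + 0.03888 = 0.241968 m ≈ 242 mm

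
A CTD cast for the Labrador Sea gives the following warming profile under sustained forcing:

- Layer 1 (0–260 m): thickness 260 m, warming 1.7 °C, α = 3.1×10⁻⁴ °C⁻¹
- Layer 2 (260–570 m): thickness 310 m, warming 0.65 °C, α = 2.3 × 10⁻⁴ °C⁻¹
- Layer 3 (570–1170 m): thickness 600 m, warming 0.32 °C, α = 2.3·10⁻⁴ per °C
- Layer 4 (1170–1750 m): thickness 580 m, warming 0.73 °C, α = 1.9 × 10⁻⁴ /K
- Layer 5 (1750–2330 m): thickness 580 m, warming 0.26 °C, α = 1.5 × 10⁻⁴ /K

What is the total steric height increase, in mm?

331 mm

3.1×10⁻⁴ × 260 × 1.7 = 0.13702 m
310 × 0.65 × 2.3×10⁻⁴ = 0.046345 m
2.3×10⁻⁴ × 600 × 0.32 = 0.04416 m
1170–1750 m: 0.73 × 580 × 1.9×10⁻⁴ = 0.080446 m
1750–2330 m: 1.5×10⁻⁴ × 0.26 × 580 = 0.02262 m
Δh = 0.13702 + 0.046345 + 0.04416 + 0.080446 + 0.02262 = 0.330591 m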